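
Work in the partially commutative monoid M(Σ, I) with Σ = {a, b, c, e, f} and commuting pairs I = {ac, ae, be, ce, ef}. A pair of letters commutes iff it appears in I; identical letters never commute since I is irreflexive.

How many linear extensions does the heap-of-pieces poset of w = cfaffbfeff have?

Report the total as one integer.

0(c) covers ∅
1(f) covers 0:c
2(a) covers 1:f
3(f) covers 2:a
4(f) covers 3:f
5(b) covers 4:f
6(f) covers 5:b
7(e) covers ∅
8(f) covers 6:f
9(f) covers 8:f
floor of heap: 0:c, 7:e
completions by unplaced set U, small U first (add the entries for U minus each lowest piece of U):
  |U|=1: {7}:1  {9}:1
  |U|=2: {7,9}:2  {8,9}:1
  |U|=3: {6,8,9}:1  {7,8,9}:3
  |U|=4: {5,6,8,9}:1  {6,7,8,9}:4
  |U|=5: {4,5,6,8,9}:1  {5,6,7,8,9}:5
  |U|=6: {3,4,5,6,8,9}:1  {4,5,6,7,8,9}:6
  |U|=7: {2,3,4,5,6,8,9}:1  {3,4,5,6,7,8,9}:7
  |U|=8: {1,2,3,4,5,6,8,9}:1  {2,3,4,5,6,7,8,9}:8
  start at 0(c): 9
  start at 7(e): 1
sum over floor = 10

10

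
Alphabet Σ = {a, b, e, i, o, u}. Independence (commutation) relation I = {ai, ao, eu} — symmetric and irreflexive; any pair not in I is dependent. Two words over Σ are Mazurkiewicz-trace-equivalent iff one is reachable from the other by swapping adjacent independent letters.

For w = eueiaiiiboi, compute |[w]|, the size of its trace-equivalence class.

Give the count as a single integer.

drop 0:e onto floor
drop 1:u onto floor
drop 2:e onto {0:e}
drop 3:i onto {1:u, 2:e}
drop 4:a onto {1:u, 2:e}
drop 5:i onto {3:i}
drop 6:i onto {5:i}
drop 7:i onto {6:i}
drop 8:b onto {4:a, 7:i}
drop 9:o onto {8:b}
drop 10:i onto {9:o}
ground layer = {0:e, 1:u}
drop-orders for the pieces not yet dropped (sum over which currently-grounded one goes next):
  1 to go: {10} 1
  2 to go: {9,10} 1
  3 to go: {8,9,10} 1
  4 to go: {4,8,9,10} 1  {7,8,9,10} 1
  5 to go: {4,7,8,9,10} 2  {6,7,8,9,10} 1
  6 to go: {4,6,7,8,9,10} 3  {5,6,7,8,9,10} 1
  7 to go: {3,5,6,7,8,9,10} 1  {4,5,6,7,8,9,10} 4
  8 to go: {3,4,5,6,7,8,9,10} 5
  9 to go: {1,3,4,5,6,7,8,9,10} 5  {2,3,4,5,6,7,8,9,10} 5
  if 0:e drops first: 10 orders
  if 1:u drops first: 5 orders
heap linearizations: 15

15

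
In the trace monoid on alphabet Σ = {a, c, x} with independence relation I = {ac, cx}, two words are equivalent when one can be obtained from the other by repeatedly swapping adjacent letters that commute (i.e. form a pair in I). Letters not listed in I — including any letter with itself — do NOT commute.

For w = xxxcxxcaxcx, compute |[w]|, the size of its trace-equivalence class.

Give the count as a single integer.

165

piece 0:x — minimal
piece 1:x rests on {0:x}
piece 2:x rests on {1:x}
piece 3:c — minimal
piece 4:x rests on {2:x}
piece 5:x rests on {4:x}
piece 6:c rests on {3:c}
piece 7:a rests on {5:x}
piece 8:x rests on {7:a}
piece 9:c rests on {6:c}
piece 10:x rests on {8:x}
minimal pieces: {0:x, 3:c}
ways to finish when only these pieces remain (= sum over removing one remaining piece with nothing left below it):
  1 left: {9}→1  {10}→1
  2 left: {6,9}→1  {8,10}→1  {9,10}→2
  3 left: {3,6,9}→1  {6,9,10}→3  {7,8,10}→1  {8,9,10}→3
  4 left: {3,6,9,10}→4  {5,7,8,10}→1  {6,8,9,10}→6  {7,8,9,10}→4
  5 left: {3,6,8,9,10}→10  {4,5,7,8,10}→1  {5,7,8,9,10}→5  {6,7,8,9,10}→10
  6 left: {2,4,5,7,8,10}→1  {3,6,7,8,9,10}→20  {4,5,7,8,9,10}→6  {5,6,7,8,9,10}→15
  7 left: {1,2,4,5,7,8,10}→1  {2,4,5,7,8,9,10}→7  {3,5,6,7,8,9,10}→35  {4,5,6,7,8,9,10}→21
  8 left: {0,1,2,4,5,7,8,10}→1  {1,2,4,5,7,8,9,10}→8  {2,4,5,6,7,8,9,10}→28  {3,4,5,6,7,8,9,10}→56
  9 left: {0,1,2,4,5,7,8,9,10}→9  {1,2,4,5,6,7,8,9,10}→36  {2,3,4,5,6,7,8,9,10}→84
  placing 0:x first → 120 extensions
  placing 3:c first → 45 extensions
total linear extensions = 165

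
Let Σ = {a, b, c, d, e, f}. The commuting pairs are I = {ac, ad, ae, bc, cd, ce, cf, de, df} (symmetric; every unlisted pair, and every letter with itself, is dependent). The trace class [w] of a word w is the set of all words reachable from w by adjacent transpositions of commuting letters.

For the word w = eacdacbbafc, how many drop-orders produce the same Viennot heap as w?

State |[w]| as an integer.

#0=e has no predecessor
#1=a has no predecessor
#2=c has no predecessor
#3=d has no predecessor
#4=a depends on [1:a]
#5=c depends on [2:c]
#6=b depends on [0:e, 3:d, 4:a]
#7=b depends on [6:b]
#8=a depends on [7:b]
#9=f depends on [8:a]
#10=c depends on [5:c]
sources: [0:e, 1:a, 2:c, 3:d]
N(rest) = Σ N(rest − s) over sources s of rest; N(one piece) = 1:
  size 1 → [9]=1  [10]=1
  size 2 → [5,10]=1  [8,9]=1  [9,10]=2
  size 3 → [2,5,10]=1  [5,9,10]=3  [7,8,9]=1  [8,9,10]=3
  size 4 → [2,5,9,10]=4  [5,8,9,10]=6  [6,7,8,9]=1  [7,8,9,10]=4
  size 5 → [0,6,7,8,9]=1  [2,5,8,9,10]=10  [3,6,7,8,9]=1  [4,6,7,8,9]=1  [5,7,8,9,10]=10  [6,7,8,9,10]=5
  size 6 → [0,3,6,7,8,9]=2  [0,4,6,7,8,9]=2  [0,6,7,8,9,10]=6  [1,4,6,7,8,9]=1  [2,5,7,8,9,10]=20  [3,4,6,7,8,9]=2  [3,6,7,8,9,10]=6  [4,6,7,8,9,10]=6  [5,6,7,8,9,10]=15
  size 7 → [0,1,4,6,7,8,9]=3  [0,3,4,6,7,8,9]=6  [0,3,6,7,8,9,10]=14  [0,4,6,7,8,9,10]=14  [0,5,6,7,8,9,10]=21  [1,3,4,6,7,8,9]=3  [1,4,6,7,8,9,10]=7  [2,5,6,7,8,9,10]=35  [3,4,6,7,8,9,10]=14  [3,5,6,7,8,9,10]=21  [4,5,6,7,8,9,10]=21
  size 8 → [0,1,3,4,6,7,8,9]=12  [0,1,4,6,7,8,9,10]=24  [0,2,5,6,7,8,9,10]=56  [0,3,4,6,7,8,9,10]=48  [0,3,5,6,7,8,9,10]=56  [0,4,5,6,7,8,9,10]=56  [1,3,4,6,7,8,9,10]=24  [1,4,5,6,7,8,9,10]=28  [2,3,5,6,7,8,9,10]=56  [2,4,5,6,7,8,9,10]=56  [3,4,5,6,7,8,9,10]=56
  size 9 → [0,1,3,4,6,7,8,9,10]=108  [0,1,4,5,6,7,8,9,10]=108  [0,2,3,5,6,7,8,9,10]=168  [0,2,4,5,6,7,8,9,10]=168  [0,3,4,5,6,7,8,9,10]=216  [1,2,4,5,6,7,8,9,10]=84  [1,3,4,5,6,7,8,9,10]=108  [2,3,4,5,6,7,8,9,10]=168
  first=0(e) contributes 360
  first=1(a) contributes 720
  first=2(c) contributes 540
  first=3(d) contributes 360
|[w]| = 1980

1980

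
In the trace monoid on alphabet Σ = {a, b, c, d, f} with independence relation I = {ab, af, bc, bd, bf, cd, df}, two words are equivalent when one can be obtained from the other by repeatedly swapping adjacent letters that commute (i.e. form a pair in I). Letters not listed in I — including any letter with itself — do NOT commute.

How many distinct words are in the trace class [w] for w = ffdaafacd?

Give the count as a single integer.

91

0(f) covers ∅
1(f) covers 0:f
2(d) covers ∅
3(a) covers 2:d
4(a) covers 3:a
5(f) covers 1:f
6(a) covers 4:a
7(c) covers 5:f, 6:a
8(d) covers 6:a
floor of heap: 0:f, 2:d
completions by unplaced set U, small U first (add the entries for U minus each lowest piece of U):
  |U|=1: {7}:1  {8}:1
  |U|=2: {5,7}:1  {7,8}:2
  |U|=3: {1,5,7}:1  {5,7,8}:3  {6,7,8}:2
  |U|=4: {0,1,5,7}:1  {1,5,7,8}:4  {4,6,7,8}:2  {5,6,7,8}:5
  |U|=5: {0,1,5,7,8}:5  {1,5,6,7,8}:9  {3,4,6,7,8}:2  {4,5,6,7,8}:7
  |U|=6: {0,1,5,6,7,8}:14  {1,4,5,6,7,8}:16  {2,3,4,6,7,8}:2  {3,4,5,6,7,8}:9
  |U|=7: {0,1,4,5,6,7,8}:30  {1,3,4,5,6,7,8}:25  {2,3,4,5,6,7,8}:11
  start at 0(f): 36
  start at 2(d): 55
sum over floor = 91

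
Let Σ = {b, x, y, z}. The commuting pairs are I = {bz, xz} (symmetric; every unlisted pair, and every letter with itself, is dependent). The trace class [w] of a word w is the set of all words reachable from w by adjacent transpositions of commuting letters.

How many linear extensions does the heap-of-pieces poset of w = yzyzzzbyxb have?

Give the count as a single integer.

0(y) covers ∅
1(z) covers 0:y
2(y) covers 1:z
3(z) covers 2:y
4(z) covers 3:z
5(z) covers 4:z
6(b) covers 2:y
7(y) covers 5:z, 6:b
8(x) covers 7:y
9(b) covers 8:x
floor of heap: 0:y
completions by unplaced set U, small U first (add the entries for U minus each lowest piece of U):
  |U|=1: {9}:1
  |U|=2: {8,9}:1
  |U|=3: {7,8,9}:1
  |U|=4: {5,7,8,9}:1  {6,7,8,9}:1
  |U|=5: {4,5,7,8,9}:1  {5,6,7,8,9}:2
  |U|=6: {3,4,5,7,8,9}:1  {4,5,6,7,8,9}:3
  |U|=7: {3,4,5,6,7,8,9}:4
  |U|=8: {2,3,4,5,6,7,8,9}:4
  start at 0(y): 4

4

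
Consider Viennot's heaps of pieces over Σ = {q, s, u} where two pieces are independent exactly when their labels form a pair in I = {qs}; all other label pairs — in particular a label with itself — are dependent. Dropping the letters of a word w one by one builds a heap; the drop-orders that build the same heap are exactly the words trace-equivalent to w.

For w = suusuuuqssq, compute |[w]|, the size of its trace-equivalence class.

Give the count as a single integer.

0(s) covers ∅
1(u) covers 0:s
2(u) covers 1:u
3(s) covers 2:u
4(u) covers 3:s
5(u) covers 4:u
6(u) covers 5:u
7(q) covers 6:u
8(s) covers 6:u
9(s) covers 8:s
10(q) covers 7:q
floor of heap: 0:s
completions by unplaced set U, small U first (add the entries for U minus each lowest piece of U):
  |U|=1: {9}:1  {10}:1
  |U|=2: {7,10}:1  {8,9}:1  {9,10}:2
  |U|=3: {7,9,10}:3  {8,9,10}:3
  |U|=4: {7,8,9,10}:6
  |U|=5: {6,7,8,9,10}:6
  |U|=6: {5,6,7,8,9,10}:6
  |U|=7: {4,5,6,7,8,9,10}:6
  |U|=8: {3,4,5,6,7,8,9,10}:6
  |U|=9: {2,3,4,5,6,7,8,9,10}:6
  start at 0(s): 6

6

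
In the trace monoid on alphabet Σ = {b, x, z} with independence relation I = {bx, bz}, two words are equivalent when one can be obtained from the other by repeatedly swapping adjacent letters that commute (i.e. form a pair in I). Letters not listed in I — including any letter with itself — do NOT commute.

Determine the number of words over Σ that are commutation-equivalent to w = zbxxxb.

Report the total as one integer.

drop 0:z onto floor
drop 1:b onto floor
drop 2:x onto {0:z}
drop 3:x onto {2:x}
drop 4:x onto {3:x}
drop 5:b onto {1:b}
ground layer = {0:z, 1:b}
drop-orders for the pieces not yet dropped (sum over which currently-grounded one goes next):
  1 to go: {4} 1  {5} 1
  2 to go: {1,5} 1  {3,4} 1  {4,5} 2
  3 to go: {1,4,5} 3  {2,3,4} 1  {3,4,5} 3
  4 to go: {0,2,3,4} 1  {1,3,4,5} 6  {2,3,4,5} 4
  if 0:z drops first: 10 orders
  if 1:b drops first: 5 orders
heap linearizations: 15

15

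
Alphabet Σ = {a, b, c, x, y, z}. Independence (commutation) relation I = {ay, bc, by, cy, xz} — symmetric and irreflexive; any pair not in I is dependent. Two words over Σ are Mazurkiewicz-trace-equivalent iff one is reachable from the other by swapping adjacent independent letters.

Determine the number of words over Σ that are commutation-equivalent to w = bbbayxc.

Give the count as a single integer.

#0=b has no predecessor
#1=b depends on [0:b]
#2=b depends on [1:b]
#3=a depends on [2:b]
#4=y has no predecessor
#5=x depends on [3:a, 4:y]
#6=c depends on [5:x]
sources: [0:b, 4:y]
N(rest) = Σ N(rest − s) over sources s of rest; N(one piece) = 1:
  size 1 → [6]=1
  size 2 → [5,6]=1
  size 3 → [3,5,6]=1  [4,5,6]=1
  size 4 → [2,3,5,6]=1  [3,4,5,6]=2
  size 5 → [1,2,3,5,6]=1  [2,3,4,5,6]=3
  first=0(b) contributes 4
  first=4(y) contributes 1
|[w]| = 5

5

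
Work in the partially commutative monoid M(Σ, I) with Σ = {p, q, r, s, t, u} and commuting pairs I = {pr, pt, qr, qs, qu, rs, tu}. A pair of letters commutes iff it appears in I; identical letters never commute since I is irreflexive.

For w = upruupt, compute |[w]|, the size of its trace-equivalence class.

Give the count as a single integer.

9

#0=u has no predecessor
#1=p depends on [0:u]
#2=r depends on [0:u]
#3=u depends on [1:p, 2:r]
#4=u depends on [3:u]
#5=p depends on [4:u]
#6=t depends on [2:r]
sources: [0:u]
N(rest) = Σ N(rest − s) over sources s of rest; N(one piece) = 1:
  size 1 → [5]=1  [6]=1
  size 2 → [4,5]=1  [5,6]=2
  size 3 → [3,4,5]=1  [4,5,6]=3
  size 4 → [1,3,4,5]=1  [3,4,5,6]=4
  size 5 → [1,3,4,5,6]=5  [2,3,4,5,6]=4
  first=0(u) contributes 9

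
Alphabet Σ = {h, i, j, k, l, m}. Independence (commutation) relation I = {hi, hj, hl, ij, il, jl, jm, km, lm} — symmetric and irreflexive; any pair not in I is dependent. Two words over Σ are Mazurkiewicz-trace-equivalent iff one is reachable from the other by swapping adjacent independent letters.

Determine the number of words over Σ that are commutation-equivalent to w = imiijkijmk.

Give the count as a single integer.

25

0(i) covers ∅
1(m) covers 0:i
2(i) covers 1:m
3(i) covers 2:i
4(j) covers ∅
5(k) covers 3:i, 4:j
6(i) covers 5:k
7(j) covers 5:k
8(m) covers 6:i
9(k) covers 6:i, 7:j
floor of heap: 0:i, 4:j
completions by unplaced set U, small U first (add the entries for U minus each lowest piece of U):
  |U|=1: {8}:1  {9}:1
  |U|=2: {7,9}:1  {8,9}:2
  |U|=3: {6,8,9}:2  {7,8,9}:3
  |U|=4: {6,7,8,9}:5
  |U|=5: {5,6,7,8,9}:5
  |U|=6: {3,5,6,7,8,9}:5  {4,5,6,7,8,9}:5
  |U|=7: {2,3,5,6,7,8,9}:5  {3,4,5,6,7,8,9}:10
  |U|=8: {1,2,3,5,6,7,8,9}:5  {2,3,4,5,6,7,8,9}:15
  start at 0(i): 20
  start at 4(j): 5
sum over floor = 25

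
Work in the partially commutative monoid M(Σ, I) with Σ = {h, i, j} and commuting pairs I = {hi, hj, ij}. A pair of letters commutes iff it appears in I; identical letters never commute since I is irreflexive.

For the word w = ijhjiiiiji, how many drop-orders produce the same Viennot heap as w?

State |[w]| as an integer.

840

piece 0:i — minimal
piece 1:j — minimal
piece 2:h — minimal
piece 3:j rests on {1:j}
piece 4:i rests on {0:i}
piece 5:i rests on {4:i}
piece 6:i rests on {5:i}
piece 7:i rests on {6:i}
piece 8:j rests on {3:j}
piece 9:i rests on {7:i}
minimal pieces: {0:i, 1:j, 2:h}
ways to finish when only these pieces remain (= sum over removing one remaining piece with nothing left below it):
  1 left: {2}→1  {8}→1  {9}→1
  2 left: {2,8}→2  {2,9}→2  {3,8}→1  {7,9}→1  {8,9}→2
  3 left: {1,3,8}→1  {2,3,8}→3  {2,7,9}→3  {2,8,9}→6  {3,8,9}→3  {6,7,9}→1  {7,8,9}→3
  4 left: {1,2,3,8}→4  {1,3,8,9}→4  {2,3,8,9}→12  {2,6,7,9}→4  {2,7,8,9}→12  {3,7,8,9}→6  {5,6,7,9}→1  {6,7,8,9}→4
  5 left: {1,2,3,8,9}→20  {1,3,7,8,9}→10  {2,3,7,8,9}→30  {2,5,6,7,9}→5  {2,6,7,8,9}→20  {3,6,7,8,9}→10  {4,5,6,7,9}→1  {5,6,7,8,9}→5
  6 left: {0,4,5,6,7,9}→1  {1,2,3,7,8,9}→60  {1,3,6,7,8,9}→20  {2,3,6,7,8,9}→60  {2,4,5,6,7,9}→6  {2,5,6,7,8,9}→30  {3,5,6,7,8,9}→15  {4,5,6,7,8,9}→6
  7 left: {0,2,4,5,6,7,9}→7  {0,4,5,6,7,8,9}→7  {1,2,3,6,7,8,9}→140  {1,3,5,6,7,8,9}→35  {2,3,5,6,7,8,9}→105  {2,4,5,6,7,8,9}→42  {3,4,5,6,7,8,9}→21
  8 left: {0,2,4,5,6,7,8,9}→56  {0,3,4,5,6,7,8,9}→28  {1,2,3,5,6,7,8,9}→280  {1,3,4,5,6,7,8,9}→56  {2,3,4,5,6,7,8,9}→168
  placing 0:i first → 504 extensions
  placing 1:j first → 252 extensions
  placing 2:h first → 84 extensions
total linear extensions = 840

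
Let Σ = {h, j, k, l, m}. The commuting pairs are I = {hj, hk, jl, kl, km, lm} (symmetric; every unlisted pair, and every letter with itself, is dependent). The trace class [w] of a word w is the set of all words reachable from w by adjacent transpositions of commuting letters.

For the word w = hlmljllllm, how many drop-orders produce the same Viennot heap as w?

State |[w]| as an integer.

#0=h has no predecessor
#1=l depends on [0:h]
#2=m depends on [0:h]
#3=l depends on [1:l]
#4=j depends on [2:m]
#5=l depends on [3:l]
#6=l depends on [5:l]
#7=l depends on [6:l]
#8=l depends on [7:l]
#9=m depends on [4:j]
sources: [0:h]
N(rest) = Σ N(rest − s) over sources s of rest; N(one piece) = 1:
  size 1 → [8]=1  [9]=1
  size 2 → [4,9]=1  [7,8]=1  [8,9]=2
  size 3 → [2,4,9]=1  [4,8,9]=3  [6,7,8]=1  [7,8,9]=3
  size 4 → [2,4,8,9]=4  [4,7,8,9]=6  [5,6,7,8]=1  [6,7,8,9]=4
  size 5 → [2,4,7,8,9]=10  [3,5,6,7,8]=1  [4,6,7,8,9]=10  [5,6,7,8,9]=5
  size 6 → [1,3,5,6,7,8]=1  [2,4,6,7,8,9]=20  [3,5,6,7,8,9]=6  [4,5,6,7,8,9]=15
  size 7 → [1,3,5,6,7,8,9]=7  [2,4,5,6,7,8,9]=35  [3,4,5,6,7,8,9]=21
  size 8 → [1,3,4,5,6,7,8,9]=28  [2,3,4,5,6,7,8,9]=56
  first=0(h) contributes 84

84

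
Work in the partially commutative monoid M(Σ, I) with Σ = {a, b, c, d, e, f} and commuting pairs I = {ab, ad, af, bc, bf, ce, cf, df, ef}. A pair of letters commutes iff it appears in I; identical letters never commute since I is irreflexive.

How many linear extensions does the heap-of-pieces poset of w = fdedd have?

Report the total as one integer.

#0=f has no predecessor
#1=d has no predecessor
#2=e depends on [1:d]
#3=d depends on [2:e]
#4=d depends on [3:d]
sources: [0:f, 1:d]
N(rest) = Σ N(rest − s) over sources s of rest; N(one piece) = 1:
  size 1 → [0]=1  [4]=1
  size 2 → [0,4]=2  [3,4]=1
  size 3 → [0,3,4]=3  [2,3,4]=1
  first=0(f) contributes 1
  first=1(d) contributes 4
|[w]| = 5

5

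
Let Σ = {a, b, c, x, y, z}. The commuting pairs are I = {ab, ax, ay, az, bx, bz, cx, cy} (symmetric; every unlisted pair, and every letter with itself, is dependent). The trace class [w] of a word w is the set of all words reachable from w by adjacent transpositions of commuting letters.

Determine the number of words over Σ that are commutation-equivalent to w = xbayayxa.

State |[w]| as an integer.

112

0(x) covers ∅
1(b) covers ∅
2(a) covers ∅
3(y) covers 0:x, 1:b
4(a) covers 2:a
5(y) covers 3:y
6(x) covers 5:y
7(a) covers 4:a
floor of heap: 0:x, 1:b, 2:a
completions by unplaced set U, small U first (add the entries for U minus each lowest piece of U):
  |U|=1: {6}:1  {7}:1
  |U|=2: {4,7}:1  {5,6}:1  {6,7}:2
  |U|=3: {2,4,7}:1  {3,5,6}:1  {4,6,7}:3  {5,6,7}:3
  |U|=4: {0,3,5,6}:1  {1,3,5,6}:1  {2,4,6,7}:4  {3,5,6,7}:4  {4,5,6,7}:6
  |U|=5: {0,1,3,5,6}:2  {0,3,5,6,7}:5  {1,3,5,6,7}:5  {2,4,5,6,7}:10  {3,4,5,6,7}:10
  |U|=6: {0,1,3,5,6,7}:12  {0,3,4,5,6,7}:15  {1,3,4,5,6,7}:15  {2,3,4,5,6,7}:20
  start at 0(x): 35
  start at 1(b): 35
  start at 2(a): 42
sum over floor = 112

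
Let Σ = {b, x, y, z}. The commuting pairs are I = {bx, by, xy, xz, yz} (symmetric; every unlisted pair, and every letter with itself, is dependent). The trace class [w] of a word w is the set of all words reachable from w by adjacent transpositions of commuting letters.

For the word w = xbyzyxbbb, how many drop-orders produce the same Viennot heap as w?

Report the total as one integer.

piece 0:x — minimal
piece 1:b — minimal
piece 2:y — minimal
piece 3:z rests on {1:b}
piece 4:y rests on {2:y}
piece 5:x rests on {0:x}
piece 6:b rests on {3:z}
piece 7:b rests on {6:b}
piece 8:b rests on {7:b}
minimal pieces: {0:x, 1:b, 2:y}
ways to finish when only these pieces remain (= sum over removing one remaining piece with nothing left below it):
  1 left: {4}→1  {5}→1  {8}→1
  2 left: {0,5}→1  {2,4}→1  {4,5}→2  {4,8}→2  {5,8}→2  {7,8}→1
  3 left: {0,4,5}→3  {0,5,8}→3  {2,4,5}→3  {2,4,8}→3  {4,5,8}→6  {4,7,8}→3  {5,7,8}→3  {6,7,8}→1
  4 left: {0,2,4,5}→6  {0,4,5,8}→12  {0,5,7,8}→6  {2,4,5,8}→12  {2,4,7,8}→6  {3,6,7,8}→1  {4,5,7,8}→12  {4,6,7,8}→4  {5,6,7,8}→4
  5 left: {0,2,4,5,8}→30  {0,4,5,7,8}→30  {0,5,6,7,8}→10  {1,3,6,7,8}→1  {2,4,5,7,8}→30  {2,4,6,7,8}→10  {3,4,6,7,8}→5  {3,5,6,7,8}→5  {4,5,6,7,8}→20
  6 left: {0,2,4,5,7,8}→90  {0,3,5,6,7,8}→15  {0,4,5,6,7,8}→60  {1,3,4,6,7,8}→6  {1,3,5,6,7,8}→6  {2,3,4,6,7,8}→15  {2,4,5,6,7,8}→60  {3,4,5,6,7,8}→30
  7 left: {0,1,3,5,6,7,8}→21  {0,2,4,5,6,7,8}→210  {0,3,4,5,6,7,8}→105  {1,2,3,4,6,7,8}→21  {1,3,4,5,6,7,8}→42  {2,3,4,5,6,7,8}→105
  placing 0:x first → 168 extensions
  placing 1:b first → 420 extensions
  placing 2:y first → 168 extensions
total linear extensions = 756

756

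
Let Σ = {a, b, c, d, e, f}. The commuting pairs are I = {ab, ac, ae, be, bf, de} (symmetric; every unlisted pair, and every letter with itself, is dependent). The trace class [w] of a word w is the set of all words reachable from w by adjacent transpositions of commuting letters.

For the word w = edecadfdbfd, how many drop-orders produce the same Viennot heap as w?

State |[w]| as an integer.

18

0(e) covers ∅
1(d) covers ∅
2(e) covers 0:e
3(c) covers 1:d, 2:e
4(a) covers 1:d
5(d) covers 3:c, 4:a
6(f) covers 5:d
7(d) covers 6:f
8(b) covers 7:d
9(f) covers 7:d
10(d) covers 8:b, 9:f
floor of heap: 0:e, 1:d
completions by unplaced set U, small U first (add the entries for U minus each lowest piece of U):
  |U|=1: {10}:1
  |U|=2: {8,10}:1  {9,10}:1
  |U|=3: {8,9,10}:2
  |U|=4: {7,8,9,10}:2
  |U|=5: {6,7,8,9,10}:2
  |U|=6: {5,6,7,8,9,10}:2
  |U|=7: {3,5,6,7,8,9,10}:2  {4,5,6,7,8,9,10}:2
  |U|=8: {2,3,5,6,7,8,9,10}:2  {3,4,5,6,7,8,9,10}:4
  |U|=9: {0,2,3,5,6,7,8,9,10}:2  {1,3,4,5,6,7,8,9,10}:4  {2,3,4,5,6,7,8,9,10}:6
  start at 0(e): 10
  start at 1(d): 8
sum over floor = 18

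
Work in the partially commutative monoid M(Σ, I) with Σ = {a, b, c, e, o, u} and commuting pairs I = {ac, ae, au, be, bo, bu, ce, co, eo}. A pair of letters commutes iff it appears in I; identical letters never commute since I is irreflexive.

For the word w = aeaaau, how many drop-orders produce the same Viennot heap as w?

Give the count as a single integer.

15

piece 0:a — minimal
piece 1:e — minimal
piece 2:a rests on {0:a}
piece 3:a rests on {2:a}
piece 4:a rests on {3:a}
piece 5:u rests on {1:e}
minimal pieces: {0:a, 1:e}
ways to finish when only these pieces remain (= sum over removing one remaining piece with nothing left below it):
  1 left: {4}→1  {5}→1
  2 left: {1,5}→1  {3,4}→1  {4,5}→2
  3 left: {1,4,5}→3  {2,3,4}→1  {3,4,5}→3
  4 left: {0,2,3,4}→1  {1,3,4,5}→6  {2,3,4,5}→4
  placing 0:a first → 10 extensions
  placing 1:e first → 5 extensions
total linear extensions = 15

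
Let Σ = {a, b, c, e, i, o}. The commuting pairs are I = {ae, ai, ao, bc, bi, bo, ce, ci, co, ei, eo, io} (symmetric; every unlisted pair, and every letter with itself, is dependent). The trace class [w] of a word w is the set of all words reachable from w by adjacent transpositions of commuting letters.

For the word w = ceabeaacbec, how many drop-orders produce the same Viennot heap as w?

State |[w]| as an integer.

drop 0:c onto floor
drop 1:e onto floor
drop 2:a onto {0:c}
drop 3:b onto {1:e, 2:a}
drop 4:e onto {3:b}
drop 5:a onto {3:b}
drop 6:a onto {5:a}
drop 7:c onto {6:a}
drop 8:b onto {4:e, 6:a}
drop 9:e onto {8:b}
drop 10:c onto {7:c}
ground layer = {0:c, 1:e}
drop-orders for the pieces not yet dropped (sum over which currently-grounded one goes next):
  1 to go: {9} 1  {10} 1
  2 to go: {7,10} 1  {8,9} 1  {9,10} 2
  3 to go: {4,8,9} 1  {7,9,10} 3  {8,9,10} 3
  4 to go: {4,8,9,10} 4  {7,8,9,10} 6
  5 to go: {4,7,8,9,10} 10  {6,7,8,9,10} 6
  6 to go: {4,6,7,8,9,10} 16  {5,6,7,8,9,10} 6
  7 to go: {4,5,6,7,8,9,10} 22
  8 to go: {3,4,5,6,7,8,9,10} 22
  9 to go: {1,3,4,5,6,7,8,9,10} 22  {2,3,4,5,6,7,8,9,10} 22
  if 0:c drops first: 44 orders
  if 1:e drops first: 22 orders
heap linearizations: 66

66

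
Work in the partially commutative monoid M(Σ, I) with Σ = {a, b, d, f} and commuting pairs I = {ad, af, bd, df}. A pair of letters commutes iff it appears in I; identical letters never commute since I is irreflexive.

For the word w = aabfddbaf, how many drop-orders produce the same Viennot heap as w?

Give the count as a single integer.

0(a) covers ∅
1(a) covers 0:a
2(b) covers 1:a
3(f) covers 2:b
4(d) covers ∅
5(d) covers 4:d
6(b) covers 3:f
7(a) covers 6:b
8(f) covers 6:b
floor of heap: 0:a, 4:d
completions by unplaced set U, small U first (add the entries for U minus each lowest piece of U):
  |U|=1: {5}:1  {7}:1  {8}:1
  |U|=2: {4,5}:1  {5,7}:2  {5,8}:2  {7,8}:2
  |U|=3: {4,5,7}:3  {4,5,8}:3  {5,7,8}:6  {6,7,8}:2
  |U|=4: {3,6,7,8}:2  {4,5,7,8}:12  {5,6,7,8}:8
  |U|=5: {2,3,6,7,8}:2  {3,5,6,7,8}:10  {4,5,6,7,8}:20
  |U|=6: {1,2,3,6,7,8}:2  {2,3,5,6,7,8}:12  {3,4,5,6,7,8}:30
  |U|=7: {0,1,2,3,6,7,8}:2  {1,2,3,5,6,7,8}:14  {2,3,4,5,6,7,8}:42
  start at 0(a): 56
  start at 4(d): 16
sum over floor = 72

72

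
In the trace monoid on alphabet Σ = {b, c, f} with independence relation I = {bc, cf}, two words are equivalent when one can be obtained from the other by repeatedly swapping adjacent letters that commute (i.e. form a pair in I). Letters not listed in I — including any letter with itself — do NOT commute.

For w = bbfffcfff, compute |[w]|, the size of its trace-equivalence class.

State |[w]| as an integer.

9

drop 0:b onto floor
drop 1:b onto {0:b}
drop 2:f onto {1:b}
drop 3:f onto {2:f}
drop 4:f onto {3:f}
drop 5:c onto floor
drop 6:f onto {4:f}
drop 7:f onto {6:f}
drop 8:f onto {7:f}
ground layer = {0:b, 5:c}
drop-orders for the pieces not yet dropped (sum over which currently-grounded one goes next):
  1 to go: {5} 1  {8} 1
  2 to go: {5,8} 2  {7,8} 1
  3 to go: {5,7,8} 3  {6,7,8} 1
  4 to go: {4,6,7,8} 1  {5,6,7,8} 4
  5 to go: {3,4,6,7,8} 1  {4,5,6,7,8} 5
  6 to go: {2,3,4,6,7,8} 1  {3,4,5,6,7,8} 6
  7 to go: {1,2,3,4,6,7,8} 1  {2,3,4,5,6,7,8} 7
  if 0:b drops first: 8 orders
  if 5:c drops first: 1 orders
heap linearizations: 9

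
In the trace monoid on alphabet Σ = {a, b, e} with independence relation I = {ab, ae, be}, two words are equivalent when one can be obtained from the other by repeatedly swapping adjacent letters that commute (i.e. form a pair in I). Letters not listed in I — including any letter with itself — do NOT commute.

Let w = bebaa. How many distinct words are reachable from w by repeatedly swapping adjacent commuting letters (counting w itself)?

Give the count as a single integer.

drop 0:b onto floor
drop 1:e onto floor
drop 2:b onto {0:b}
drop 3:a onto floor
drop 4:a onto {3:a}
ground layer = {0:b, 1:e, 3:a}
drop-orders for the pieces not yet dropped (sum over which currently-grounded one goes next):
  1 to go: {1} 1  {2} 1  {4} 1
  2 to go: {0,2} 1  {1,2} 2  {1,4} 2  {2,4} 2  {3,4} 1
  3 to go: {0,1,2} 3  {0,2,4} 3  {1,2,4} 6  {1,3,4} 3  {2,3,4} 3
  if 0:b drops first: 12 orders
  if 1:e drops first: 6 orders
  if 3:a drops first: 12 orders
heap linearizations: 30

30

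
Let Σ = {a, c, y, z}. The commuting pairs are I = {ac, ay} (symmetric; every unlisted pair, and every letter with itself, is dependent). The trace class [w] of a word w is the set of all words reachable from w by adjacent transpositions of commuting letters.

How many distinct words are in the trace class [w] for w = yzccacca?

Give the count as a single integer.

0(y) covers ∅
1(z) covers 0:y
2(c) covers 1:z
3(c) covers 2:c
4(a) covers 1:z
5(c) covers 3:c
6(c) covers 5:c
7(a) covers 4:a
floor of heap: 0:y
completions by unplaced set U, small U first (add the entries for U minus each lowest piece of U):
  |U|=1: {6}:1  {7}:1
  |U|=2: {4,7}:1  {5,6}:1  {6,7}:2
  |U|=3: {3,5,6}:1  {4,6,7}:3  {5,6,7}:3
  |U|=4: {2,3,5,6}:1  {3,5,6,7}:4  {4,5,6,7}:6
  |U|=5: {2,3,5,6,7}:5  {3,4,5,6,7}:10
  |U|=6: {2,3,4,5,6,7}:15
  start at 0(y): 15

15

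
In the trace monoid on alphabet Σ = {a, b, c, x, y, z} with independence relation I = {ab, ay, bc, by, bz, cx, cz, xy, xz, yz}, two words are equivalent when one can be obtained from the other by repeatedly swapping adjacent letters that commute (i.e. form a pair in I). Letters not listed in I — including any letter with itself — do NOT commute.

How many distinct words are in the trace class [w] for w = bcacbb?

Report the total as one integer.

20

#0=b has no predecessor
#1=c has no predecessor
#2=a depends on [1:c]
#3=c depends on [2:a]
#4=b depends on [0:b]
#5=b depends on [4:b]
sources: [0:b, 1:c]
N(rest) = Σ N(rest − s) over sources s of rest; N(one piece) = 1:
  size 1 → [3]=1  [5]=1
  size 2 → [2,3]=1  [3,5]=2  [4,5]=1
  size 3 → [0,4,5]=1  [1,2,3]=1  [2,3,5]=3  [3,4,5]=3
  size 4 → [0,3,4,5]=4  [1,2,3,5]=4  [2,3,4,5]=6
  first=0(b) contributes 10
  first=1(c) contributes 10
|[w]| = 20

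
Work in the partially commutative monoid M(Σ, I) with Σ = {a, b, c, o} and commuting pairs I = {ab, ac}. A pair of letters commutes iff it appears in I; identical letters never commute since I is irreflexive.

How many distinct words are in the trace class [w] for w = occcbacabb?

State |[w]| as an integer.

piece 0:o — minimal
piece 1:c rests on {0:o}
piece 2:c rests on {1:c}
piece 3:c rests on {2:c}
piece 4:b rests on {3:c}
piece 5:a rests on {0:o}
piece 6:c rests on {4:b}
piece 7:a rests on {5:a}
piece 8:b rests on {6:c}
piece 9:b rests on {8:b}
minimal pieces: {0:o}
ways to finish when only these pieces remain (= sum over removing one remaining piece with nothing left below it):
  1 left: {7}→1  {9}→1
  2 left: {5,7}→1  {7,9}→2  {8,9}→1
  3 left: {5,7,9}→3  {6,8,9}→1  {7,8,9}→3
  4 left: {4,6,8,9}→1  {5,7,8,9}→6  {6,7,8,9}→4
  5 left: {3,4,6,8,9}→1  {4,6,7,8,9}→5  {5,6,7,8,9}→10
  6 left: {2,3,4,6,8,9}→1  {3,4,6,7,8,9}→6  {4,5,6,7,8,9}→15
  7 left: {1,2,3,4,6,8,9}→1  {2,3,4,6,7,8,9}→7  {3,4,5,6,7,8,9}→21
  8 left: {1,2,3,4,6,7,8,9}→8  {2,3,4,5,6,7,8,9}→28
  placing 0:o first → 36 extensions

36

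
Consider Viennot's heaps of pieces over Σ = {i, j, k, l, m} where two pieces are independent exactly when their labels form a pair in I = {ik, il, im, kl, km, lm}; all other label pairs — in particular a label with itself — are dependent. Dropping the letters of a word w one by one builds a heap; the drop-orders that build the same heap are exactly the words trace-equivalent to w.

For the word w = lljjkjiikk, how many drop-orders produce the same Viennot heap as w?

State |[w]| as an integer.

6

piece 0:l — minimal
piece 1:l rests on {0:l}
piece 2:j rests on {1:l}
piece 3:j rests on {2:j}
piece 4:k rests on {3:j}
piece 5:j rests on {4:k}
piece 6:i rests on {5:j}
piece 7:i rests on {6:i}
piece 8:k rests on {5:j}
piece 9:k rests on {8:k}
minimal pieces: {0:l}
ways to finish when only these pieces remain (= sum over removing one remaining piece with nothing left below it):
  1 left: {7}→1  {9}→1
  2 left: {6,7}→1  {7,9}→2  {8,9}→1
  3 left: {6,7,9}→3  {7,8,9}→3
  4 left: {6,7,8,9}→6
  5 left: {5,6,7,8,9}→6
  6 left: {4,5,6,7,8,9}→6
  7 left: {3,4,5,6,7,8,9}→6
  8 left: {2,3,4,5,6,7,8,9}→6
  placing 0:l first → 6 extensions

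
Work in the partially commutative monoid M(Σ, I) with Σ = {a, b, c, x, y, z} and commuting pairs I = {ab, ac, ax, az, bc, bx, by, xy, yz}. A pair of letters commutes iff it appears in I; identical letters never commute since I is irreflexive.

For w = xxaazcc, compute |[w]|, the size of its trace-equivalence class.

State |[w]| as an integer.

21

drop 0:x onto floor
drop 1:x onto {0:x}
drop 2:a onto floor
drop 3:a onto {2:a}
drop 4:z onto {1:x}
drop 5:c onto {4:z}
drop 6:c onto {5:c}
ground layer = {0:x, 2:a}
drop-orders for the pieces not yet dropped (sum over which currently-grounded one goes next):
  1 to go: {3} 1  {6} 1
  2 to go: {2,3} 1  {3,6} 2  {5,6} 1
  3 to go: {2,3,6} 3  {3,5,6} 3  {4,5,6} 1
  4 to go: {1,4,5,6} 1  {2,3,5,6} 6  {3,4,5,6} 4
  5 to go: {0,1,4,5,6} 1  {1,3,4,5,6} 5  {2,3,4,5,6} 10
  if 0:x drops first: 15 orders
  if 2:a drops first: 6 orders
heap linearizations: 21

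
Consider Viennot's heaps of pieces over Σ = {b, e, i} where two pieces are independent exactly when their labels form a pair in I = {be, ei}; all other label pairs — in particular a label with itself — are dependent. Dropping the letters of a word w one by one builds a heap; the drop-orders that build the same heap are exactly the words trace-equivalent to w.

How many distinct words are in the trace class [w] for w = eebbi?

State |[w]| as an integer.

#0=e has no predecessor
#1=e depends on [0:e]
#2=b has no predecessor
#3=b depends on [2:b]
#4=i depends on [3:b]
sources: [0:e, 2:b]
N(rest) = Σ N(rest − s) over sources s of rest; N(one piece) = 1:
  size 1 → [1]=1  [4]=1
  size 2 → [0,1]=1  [1,4]=2  [3,4]=1
  size 3 → [0,1,4]=3  [1,3,4]=3  [2,3,4]=1
  first=0(e) contributes 4
  first=2(b) contributes 6
|[w]| = 10

10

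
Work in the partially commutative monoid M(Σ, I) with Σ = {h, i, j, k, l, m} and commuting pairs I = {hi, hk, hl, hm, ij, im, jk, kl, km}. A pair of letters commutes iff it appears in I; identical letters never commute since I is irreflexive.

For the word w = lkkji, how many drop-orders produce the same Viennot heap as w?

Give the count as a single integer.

drop 0:l onto floor
drop 1:k onto floor
drop 2:k onto {1:k}
drop 3:j onto {0:l}
drop 4:i onto {0:l, 2:k}
ground layer = {0:l, 1:k}
drop-orders for the pieces not yet dropped (sum over which currently-grounded one goes next):
  1 to go: {3} 1  {4} 1
  2 to go: {2,4} 1  {3,4} 2
  3 to go: {0,3,4} 2  {1,2,4} 1  {2,3,4} 3
  if 0:l drops first: 4 orders
  if 1:k drops first: 5 orders
heap linearizations: 9

9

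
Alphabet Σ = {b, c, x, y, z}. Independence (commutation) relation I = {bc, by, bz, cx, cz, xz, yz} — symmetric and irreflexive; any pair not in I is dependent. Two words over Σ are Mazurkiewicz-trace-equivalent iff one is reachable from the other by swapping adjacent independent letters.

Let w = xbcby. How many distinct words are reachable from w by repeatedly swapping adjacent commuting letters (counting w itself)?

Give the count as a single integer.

drop 0:x onto floor
drop 1:b onto {0:x}
drop 2:c onto floor
drop 3:b onto {1:b}
drop 4:y onto {0:x, 2:c}
ground layer = {0:x, 2:c}
drop-orders for the pieces not yet dropped (sum over which currently-grounded one goes next):
  1 to go: {3} 1  {4} 1
  2 to go: {1,3} 1  {2,4} 1  {3,4} 2
  3 to go: {1,3,4} 3  {2,3,4} 3
  if 0:x drops first: 6 orders
  if 2:c drops first: 3 orders
heap linearizations: 9

9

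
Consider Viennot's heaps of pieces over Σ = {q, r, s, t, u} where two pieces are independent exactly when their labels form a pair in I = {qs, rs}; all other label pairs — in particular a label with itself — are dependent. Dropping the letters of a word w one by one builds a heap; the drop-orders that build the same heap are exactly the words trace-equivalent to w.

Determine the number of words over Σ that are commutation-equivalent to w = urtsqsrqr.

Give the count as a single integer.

15

0(u) covers ∅
1(r) covers 0:u
2(t) covers 1:r
3(s) covers 2:t
4(q) covers 2:t
5(s) covers 3:s
6(r) covers 4:q
7(q) covers 6:r
8(r) covers 7:q
floor of heap: 0:u
completions by unplaced set U, small U first (add the entries for U minus each lowest piece of U):
  |U|=1: {5}:1  {8}:1
  |U|=2: {3,5}:1  {5,8}:2  {7,8}:1
  |U|=3: {3,5,8}:3  {5,7,8}:3  {6,7,8}:1
  |U|=4: {3,5,7,8}:6  {4,6,7,8}:1  {5,6,7,8}:4
  |U|=5: {3,5,6,7,8}:10  {4,5,6,7,8}:5
  |U|=6: {3,4,5,6,7,8}:15
  |U|=7: {2,3,4,5,6,7,8}:15
  start at 0(u): 15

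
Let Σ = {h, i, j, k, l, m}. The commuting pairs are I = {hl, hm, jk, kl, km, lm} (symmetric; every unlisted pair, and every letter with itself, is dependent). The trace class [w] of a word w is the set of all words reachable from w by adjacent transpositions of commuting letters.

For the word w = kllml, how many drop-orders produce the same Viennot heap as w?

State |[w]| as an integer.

20

piece 0:k — minimal
piece 1:l — minimal
piece 2:l rests on {1:l}
piece 3:m — minimal
piece 4:l rests on {2:l}
minimal pieces: {0:k, 1:l, 3:m}
ways to finish when only these pieces remain (= sum over removing one remaining piece with nothing left below it):
  1 left: {0}→1  {3}→1  {4}→1
  2 left: {0,3}→2  {0,4}→2  {2,4}→1  {3,4}→2
  3 left: {0,2,4}→3  {0,3,4}→6  {1,2,4}→1  {2,3,4}→3
  placing 0:k first → 4 extensions
  placing 1:l first → 12 extensions
  placing 3:m first → 4 extensions
total linear extensions = 20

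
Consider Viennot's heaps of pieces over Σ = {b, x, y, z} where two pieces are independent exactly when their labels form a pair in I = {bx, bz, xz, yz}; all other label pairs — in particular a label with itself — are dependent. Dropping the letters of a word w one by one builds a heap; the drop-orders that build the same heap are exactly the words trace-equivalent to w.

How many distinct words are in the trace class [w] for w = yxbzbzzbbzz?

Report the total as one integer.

2310

drop 0:y onto floor
drop 1:x onto {0:y}
drop 2:b onto {0:y}
drop 3:z onto floor
drop 4:b onto {2:b}
drop 5:z onto {3:z}
drop 6:z onto {5:z}
drop 7:b onto {4:b}
drop 8:b onto {7:b}
drop 9:z onto {6:z}
drop 10:z onto {9:z}
ground layer = {0:y, 3:z}
drop-orders for the pieces not yet dropped (sum over which currently-grounded one goes next):
  1 to go: {1} 1  {8} 1  {10} 1
  2 to go: {1,8} 2  {1,10} 2  {7,8} 1  {8,10} 2  {9,10} 1
  3 to go: {1,7,8} 3  {1,8,10} 6  {1,9,10} 3  {4,7,8} 1  {6,9,10} 1  {7,8,10} 3  {8,9,10} 3
  4 to go: {1,4,7,8} 4  {1,6,9,10} 4  {1,7,8,10} 12  {1,8,9,10} 12  {2,4,7,8} 1  {4,7,8,10} 4  {5,6,9,10} 1  {6,8,9,10} 4  {7,8,9,10} 6
  5 to go: {1,2,4,7,8} 5  {1,4,7,8,10} 20  {1,5,6,9,10} 5  {1,6,8,9,10} 20  {1,7,8,9,10} 30  {2,4,7,8,10} 5  {3,5,6,9,10} 1  {4,7,8,9,10} 10  {5,6,8,9,10} 5  {6,7,8,9,10} 10
  6 to go: {0,1,2,4,7,8} 5  {1,2,4,7,8,10} 30  {1,3,5,6,9,10} 6  {1,4,7,8,9,10} 60  {1,5,6,8,9,10} 30  {1,6,7,8,9,10} 60  {2,4,7,8,9,10} 15  {3,5,6,8,9,10} 6  {4,6,7,8,9,10} 20  {5,6,7,8,9,10} 15
  7 to go: {0,1,2,4,7,8,10} 35  {1,2,4,7,8,9,10} 105  {1,3,5,6,8,9,10} 42  {1,4,6,7,8,9,10} 140  {1,5,6,7,8,9,10} 105  {2,4,6,7,8,9,10} 35  {3,5,6,7,8,9,10} 21  {4,5,6,7,8,9,10} 35
  8 to go: {0,1,2,4,7,8,9,10} 140  {1,2,4,6,7,8,9,10} 280  {1,3,5,6,7,8,9,10} 168  {1,4,5,6,7,8,9,10} 280  {2,4,5,6,7,8,9,10} 70  {3,4,5,6,7,8,9,10} 56
  9 to go: {0,1,2,4,6,7,8,9,10} 420  {1,2,4,5,6,7,8,9,10} 630  {1,3,4,5,6,7,8,9,10} 504  {2,3,4,5,6,7,8,9,10} 126
  if 0:y drops first: 1260 orders
  if 3:z drops first: 1050 orders
heap linearizations: 2310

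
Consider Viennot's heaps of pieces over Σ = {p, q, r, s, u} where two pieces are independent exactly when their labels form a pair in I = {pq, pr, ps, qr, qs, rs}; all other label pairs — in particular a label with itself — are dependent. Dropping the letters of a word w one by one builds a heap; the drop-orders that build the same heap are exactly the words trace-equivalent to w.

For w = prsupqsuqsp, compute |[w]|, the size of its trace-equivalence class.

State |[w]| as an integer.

216

piece 0:p — minimal
piece 1:r — minimal
piece 2:s — minimal
piece 3:u rests on {0:p, 1:r, 2:s}
piece 4:p rests on {3:u}
piece 5:q rests on {3:u}
piece 6:s rests on {3:u}
piece 7:u rests on {4:p, 5:q, 6:s}
piece 8:q rests on {7:u}
piece 9:s rests on {7:u}
piece 10:p rests on {7:u}
minimal pieces: {0:p, 1:r, 2:s}
ways to finish when only these pieces remain (= sum over removing one remaining piece with nothing left below it):
  1 left: {8}→1  {9}→1  {10}→1
  2 left: {8,9}→2  {8,10}→2  {9,10}→2
  3 left: {8,9,10}→6
  4 left: {7,8,9,10}→6
  5 left: {4,7,8,9,10}→6  {5,7,8,9,10}→6  {6,7,8,9,10}→6
  6 left: {4,5,7,8,9,10}→12  {4,6,7,8,9,10}→12  {5,6,7,8,9,10}→12
  7 left: {4,5,6,7,8,9,10}→36
  8 left: {3,4,5,6,7,8,9,10}→36
  9 left: {0,3,4,5,6,7,8,9,10}→36  {1,3,4,5,6,7,8,9,10}→36  {2,3,4,5,6,7,8,9,10}→36
  placing 0:p first → 72 extensions
  placing 1:r first → 72 extensions
  placing 2:s first → 72 extensions
total linear extensions = 216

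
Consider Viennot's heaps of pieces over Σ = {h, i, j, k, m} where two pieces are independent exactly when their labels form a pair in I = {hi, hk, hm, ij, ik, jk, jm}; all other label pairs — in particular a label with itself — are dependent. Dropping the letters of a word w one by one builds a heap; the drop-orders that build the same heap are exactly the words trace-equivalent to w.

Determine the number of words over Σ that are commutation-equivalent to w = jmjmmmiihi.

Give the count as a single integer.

0(j) covers ∅
1(m) covers ∅
2(j) covers 0:j
3(m) covers 1:m
4(m) covers 3:m
5(m) covers 4:m
6(i) covers 5:m
7(i) covers 6:i
8(h) covers 2:j
9(i) covers 7:i
floor of heap: 0:j, 1:m
completions by unplaced set U, small U first (add the entries for U minus each lowest piece of U):
  |U|=1: {8}:1  {9}:1
  |U|=2: {2,8}:1  {7,9}:1  {8,9}:2
  |U|=3: {0,2,8}:1  {2,8,9}:3  {6,7,9}:1  {7,8,9}:3
  |U|=4: {0,2,8,9}:4  {2,7,8,9}:6  {5,6,7,9}:1  {6,7,8,9}:4
  |U|=5: {0,2,7,8,9}:10  {2,6,7,8,9}:10  {4,5,6,7,9}:1  {5,6,7,8,9}:5
  |U|=6: {0,2,6,7,8,9}:20  {2,5,6,7,8,9}:15  {3,4,5,6,7,9}:1  {4,5,6,7,8,9}:6
  |U|=7: {0,2,5,6,7,8,9}:35  {1,3,4,5,6,7,9}:1  {2,4,5,6,7,8,9}:21  {3,4,5,6,7,8,9}:7
  |U|=8: {0,2,4,5,6,7,8,9}:56  {1,3,4,5,6,7,8,9}:8  {2,3,4,5,6,7,8,9}:28
  start at 0(j): 36
  start at 1(m): 84
sum over floor = 120

120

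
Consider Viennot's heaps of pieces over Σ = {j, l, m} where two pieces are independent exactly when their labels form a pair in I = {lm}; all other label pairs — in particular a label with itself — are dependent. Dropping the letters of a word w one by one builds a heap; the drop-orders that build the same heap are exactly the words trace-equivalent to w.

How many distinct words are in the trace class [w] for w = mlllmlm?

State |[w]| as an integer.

0(m) covers ∅
1(l) covers ∅
2(l) covers 1:l
3(l) covers 2:l
4(m) covers 0:m
5(l) covers 3:l
6(m) covers 4:m
floor of heap: 0:m, 1:l
completions by unplaced set U, small U first (add the entries for U minus each lowest piece of U):
  |U|=1: {5}:1  {6}:1
  |U|=2: {3,5}:1  {4,6}:1  {5,6}:2
  |U|=3: {0,4,6}:1  {2,3,5}:1  {3,5,6}:3  {4,5,6}:3
  |U|=4: {0,4,5,6}:4  {1,2,3,5}:1  {2,3,5,6}:4  {3,4,5,6}:6
  |U|=5: {0,3,4,5,6}:10  {1,2,3,5,6}:5  {2,3,4,5,6}:10
  start at 0(m): 15
  start at 1(l): 20
sum over floor = 35

35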